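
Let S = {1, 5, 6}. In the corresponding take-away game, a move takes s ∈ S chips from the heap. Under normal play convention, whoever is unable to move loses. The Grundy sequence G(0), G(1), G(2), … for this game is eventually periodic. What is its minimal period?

n :  0  1  2  3  4  5  6  7  8  9 10 11 12 13 14 15 16 17 18 19 20 21 22 23
G :  0  1  0  1  0  1  2  3  2  3  2  0  1  0  1  0  1  2  3  2  3  2  0  1
G(n+11) = G(n) holds for n = 0,…,5 (a full window of length max(S) = 6), so the sequence is purely periodic with period 11.

11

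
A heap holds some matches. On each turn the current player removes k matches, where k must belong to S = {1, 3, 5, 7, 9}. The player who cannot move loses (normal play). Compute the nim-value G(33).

G(0) = 0
G(1) = mex{0} = 1
G(2) = mex{1} = 0
G(3) = mex{0,0} = 1
G(4) = mex{1,1} = 0
G(5) = mex{0,0,0} = 1
G(6) = mex{1,1,1} = 0
G(7) = mex{0,0,0,0} = 1
G(8) = mex{1,1,1,1} = 0
G(9) = mex{0,0,0,0,0} = 1
G(10) = mex{1,1,1,1,1} = 0
G(11) = mex{0,0,0,0,0} = 1
G(12) = mex{1,1,1,1,1} = 0
G(13) = mex{0,0,0,0,0} = 1
G(14) = mex{1,1,1,1,1} = 0
G(15) = mex{0,0,0,0,0} = 1
G(16) = mex{1,1,1,1,1} = 0
G(17) = mex{0,0,0,0,0} = 1
G(18) = mex{1,1,1,1,1} = 0
G(19) = mex{0,0,0,0,0} = 1
G(20) = mex{1,1,1,1,1} = 0
G(21) = mex{0,0,0,0,0} = 1
G(22) = mex{1,1,1,1,1} = 0
G(23) = mex{0,0,0,0,0} = 1
G(24) = mex{1,1,1,1,1} = 0
G(25) = mex{0,0,0,0,0} = 1
G(26) = mex{1,1,1,1,1} = 0
G(27) = mex{0,0,0,0,0} = 1
G(28) = mex{1,1,1,1,1} = 0
G(29) = mex{0,0,0,0,0} = 1
G(30) = mex{1,1,1,1,1} = 0
G(31) = mex{0,0,0,0,0} = 1
G(32) = mex{1,1,1,1,1} = 0
G(33) = mex{0,0,0,0,0} = 1

1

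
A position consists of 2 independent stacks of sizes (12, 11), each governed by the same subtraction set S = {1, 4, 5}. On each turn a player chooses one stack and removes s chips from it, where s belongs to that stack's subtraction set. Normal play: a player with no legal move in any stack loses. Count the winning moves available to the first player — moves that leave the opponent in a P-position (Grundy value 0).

2

All stacks use S = {1, 4, 5}:
G(0) = 0
G(1) = mex{0} = 1
G(2) = mex{1} = 0
G(3) = mex{0} = 1
G(4) = mex{1,0} = 2
G(5) = mex{2,1,0} = 3
G(6) = mex{3,0,1} = 2
G(7) = mex{2,1,0} = 3
G(8) = mex{3,2,1} = 0
G(9) = mex{0,3,2} = 1
G(10) = mex{1,2,3} = 0
G(11) = mex{0,3,2} = 1
G(12) = mex{1,0,3} = 2
Stack A: G(12) = 2.
Stack B: G(11) = 1.
Combined Grundy value = 2 ⊕ 1 = 3.
A winning move leaves total XOR = 0, i.e. changes one component's Grundy value g to g ⊕ X where X is the current total.
Stack A: need g' = 2⊕3 = 1. Options: 12−1→G=1, 12−4→G=0, 12−5→G=3. Hits: 1.
Stack B: need g' = 1⊕3 = 2. Options: 11−1→G=0, 11−4→G=3, 11−5→G=2. Hits: 1.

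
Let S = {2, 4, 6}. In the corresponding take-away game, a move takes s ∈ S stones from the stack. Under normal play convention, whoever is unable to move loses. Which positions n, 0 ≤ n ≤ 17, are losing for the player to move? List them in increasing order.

n :  0  1  2  3  4  5  6  7  8  9 10 11 12 13 14 15 16 17
G :  0  0  1  1  2  2  3  3  0  0  1  1  2  2  3  3  0  0
P-positions are exactly the n with G(n) = 0.

0, 1, 8, 9, 16, 17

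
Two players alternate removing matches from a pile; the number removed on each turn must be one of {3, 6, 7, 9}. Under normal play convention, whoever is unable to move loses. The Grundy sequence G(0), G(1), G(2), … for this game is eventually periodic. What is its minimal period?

12

n :  0  1  2  3  4  5  6  7  8  9 10 11 12 13 14 15 16 17 18 19 20 21 22 23 24 25
G :  0  0  0  1  1  1  2  2  2  3  3  3  0  0  0  1  1  1  2  2  2  3  3  3  0  0
G(n+12) = G(n) holds for n = 0,…,8 (a full window of length max(S) = 9), so the sequence is purely periodic with period 12.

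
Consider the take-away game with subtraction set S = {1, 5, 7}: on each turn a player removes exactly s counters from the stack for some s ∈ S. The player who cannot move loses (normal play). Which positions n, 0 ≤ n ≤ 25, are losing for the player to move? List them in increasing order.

0, 2, 4, 6, 8, 10, 12, 14, 16, 18, 20, 22, 24

G(0) = 0
G(1) = mex{0} = 1
G(2) = mex{1} = 0
G(3) = mex{0} = 1
G(4) = mex{1} = 0
G(5) = mex{0,0} = 1
G(6) = mex{1,1} = 0
G(7) = mex{0,0,0} = 1
G(8) = mex{1,1,1} = 0
G(9) = mex{0,0,0} = 1
G(10) = mex{1,1,1} = 0
G(11) = mex{0,0,0} = 1
G(12) = mex{1,1,1} = 0
G(13) = mex{0,0,0} = 1
G(14) = mex{1,1,1} = 0
G(15) = mex{0,0,0} = 1
G(16) = mex{1,1,1} = 0
G(17) = mex{0,0,0} = 1
G(18) = mex{1,1,1} = 0
G(19) = mex{0,0,0} = 1
G(20) = mex{1,1,1} = 0
G(21) = mex{0,0,0} = 1
G(22) = mex{1,1,1} = 0
G(23) = mex{0,0,0} = 1
G(24) = mex{1,1,1} = 0
G(25) = mex{0,0,0} = 1
P-positions are exactly the n with G(n) = 0.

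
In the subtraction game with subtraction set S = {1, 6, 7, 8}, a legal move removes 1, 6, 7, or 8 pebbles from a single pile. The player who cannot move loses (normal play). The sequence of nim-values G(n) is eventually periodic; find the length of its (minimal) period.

13

n :  0  1  2  3  4  5  6  7  8  9 10 11 12 13 14 15 16 17 18 19 20 21 22 23 24 25 26 27
G :  0  1  0  1  0  1  2  3  2  3  2  3  4  0  1  0  1  0  1  2  3  2  3  2  3  4  0  1
G(n+13) = G(n) holds for n = 0,…,7 (a full window of length max(S) = 8), so the sequence is purely periodic with period 13.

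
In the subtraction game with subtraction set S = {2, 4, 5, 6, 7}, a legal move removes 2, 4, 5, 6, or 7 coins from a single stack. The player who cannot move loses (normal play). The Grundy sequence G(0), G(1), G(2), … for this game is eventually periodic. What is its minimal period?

9

G(0) = 0
G(1) = mex{} = 0
G(2) = mex{0} = 1
G(3) = mex{0} = 1
G(4) = mex{1,0} = 2
G(5) = mex{1,0,0} = 2
G(6) = mex{2,1,0,0} = 3
G(7) = mex{2,1,1,0,0} = 3
G(8) = mex{3,2,1,1,0} = 4
G(9) = mex{3,2,2,1,1} = 0
G(10) = mex{4,3,2,2,1} = 0
G(11) = mex{0,3,3,2,2} = 1
G(12) = mex{0,4,3,3,2} = 1
G(13) = mex{1,0,4,3,3} = 2
G(14) = mex{1,0,0,4,3} = 2
G(15) = mex{2,1,0,0,4} = 3
G(16) = mex{2,1,1,0,0} = 3
G(17) = mex{3,2,1,1,0} = 4
G(18) = mex{3,2,2,1,1} = 0
G(19) = mex{4,3,2,2,1} = 0
G(n+9) = G(n) holds for n = 0,…,6 (a full window of length max(S) = 7), so the sequence is purely periodic with period 9.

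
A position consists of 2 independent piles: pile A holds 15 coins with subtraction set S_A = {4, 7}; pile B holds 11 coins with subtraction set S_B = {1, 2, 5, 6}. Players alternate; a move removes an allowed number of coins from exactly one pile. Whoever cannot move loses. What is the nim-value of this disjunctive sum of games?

0

Pile A, S = {4, 7}:
G(0) = 0
G(1) = mex{} = 0
G(2) = mex{} = 0
G(3) = mex{} = 0
G(4) = mex{0} = 1
G(5) = mex{0} = 1
G(6) = mex{0} = 1
G(7) = mex{0,0} = 1
G(8) = mex{1,0} = 2
G(9) = mex{1,0} = 2
G(10) = mex{1,0} = 2
G(11) = mex{1,1} = 0
G(12) = mex{2,1} = 0
G(13) = mex{2,1} = 0
G(14) = mex{2,1} = 0
G(15) = mex{0,2} = 1
G_A(15) = 1.
Pile B, S = {1, 2, 5, 6}:
n :  0  1  2  3  4  5  6  7  8  9 10 11
G :  0  1  2  0  1  2  3  0  1  2  0  1
G_B(11) = 1.
Combined Grundy value = 1 ⊕ 1 = 0.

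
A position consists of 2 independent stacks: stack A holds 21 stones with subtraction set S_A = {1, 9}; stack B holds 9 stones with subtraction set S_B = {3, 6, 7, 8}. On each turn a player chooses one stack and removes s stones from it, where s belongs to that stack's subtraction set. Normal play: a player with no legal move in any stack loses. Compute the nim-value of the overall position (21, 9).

2

Stack A, S = {1, 9}:
G(0) = 0
G(1) = mex{0} = 1
G(2) = mex{1} = 0
G(3) = mex{0} = 1
G(4) = mex{1} = 0
G(5) = mex{0} = 1
G(6) = mex{1} = 0
G(7) = mex{0} = 1
G(8) = mex{1} = 0
G(9) = mex{0,0} = 1
G(10) = mex{1,1} = 0
G(11) = mex{0,0} = 1
G(12) = mex{1,1} = 0
G(13) = mex{0,0} = 1
G(14) = mex{1,1} = 0
G(15) = mex{0,0} = 1
G(16) = mex{1,1} = 0
G(17) = mex{0,0} = 1
G(18) = mex{1,1} = 0
G(19) = mex{0,0} = 1
G(20) = mex{1,1} = 0
G(21) = mex{0,0} = 1
G_A(21) = 1.
Stack B, S = {3, 6, 7, 8}:
n : 0 1 2 3 4 5 6 7 8 9
G : 0 0 0 1 1 1 2 2 2 3
G_B(9) = 3.
Combined Grundy value = 1 ⊕ 3 = 2.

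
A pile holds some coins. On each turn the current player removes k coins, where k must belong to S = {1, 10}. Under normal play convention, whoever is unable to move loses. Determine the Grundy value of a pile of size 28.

0

n :  0  1  2  3  4  5  6  7  8  9 10 11 12 13 14 15 16 17 18 19 20 21 22 23 24 25 26 27 28
G :  0  1  0  1  0  1  0  1  0  1  2  0  1  0  1  0  1  0  1  0  1  2  0  1  0  1  0  1  0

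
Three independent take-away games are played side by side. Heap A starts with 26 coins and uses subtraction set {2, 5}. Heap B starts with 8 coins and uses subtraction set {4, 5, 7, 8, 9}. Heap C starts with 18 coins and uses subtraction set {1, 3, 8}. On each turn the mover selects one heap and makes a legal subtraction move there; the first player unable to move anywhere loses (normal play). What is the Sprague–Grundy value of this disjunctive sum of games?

Heap A, S = {2, 5}:
G(0) = 0
G(1) = mex{} = 0
G(2) = mex{0} = 1
G(3) = mex{0} = 1
G(4) = mex{1} = 0
G(5) = mex{1,0} = 2
G(6) = mex{0,0} = 1
G(7) = mex{2,1} = 0
G(8) = mex{1,1} = 0
G(9) = mex{0,0} = 1
G(10) = mex{0,2} = 1
G(11) = mex{1,1} = 0
G(12) = mex{1,0} = 2
G(13) = mex{0,0} = 1
G(14) = mex{2,1} = 0
G(15) = mex{1,1} = 0
G(16) = mex{0,0} = 1
G(17) = mex{0,2} = 1
G(18) = mex{1,1} = 0
G(19) = mex{1,0} = 2
G(20) = mex{0,0} = 1
G(21) = mex{2,1} = 0
G(22) = mex{1,1} = 0
G(23) = mex{0,0} = 1
G(24) = mex{0,2} = 1
G(25) = mex{1,1} = 0
G(26) = mex{1,0} = 2
G_A(26) = 2.
Heap B, S = {4, 5, 7, 8, 9}:
n : 0 1 2 3 4 5 6 7 8
G : 0 0 0 0 1 1 1 1 2
G_B(8) = 2.
Heap C, S = {1, 3, 8}:
n :  0  1  2  3  4  5  6  7  8  9 10 11 12 13 14 15 16 17 18
G :  0  1  0  1  0  1  0  1  2  3  2  0  1  0  1  0  1  0  1
G_C(18) = 1.
Combined Grundy value = 2 ⊕ 2 ⊕ 1 = 1.

1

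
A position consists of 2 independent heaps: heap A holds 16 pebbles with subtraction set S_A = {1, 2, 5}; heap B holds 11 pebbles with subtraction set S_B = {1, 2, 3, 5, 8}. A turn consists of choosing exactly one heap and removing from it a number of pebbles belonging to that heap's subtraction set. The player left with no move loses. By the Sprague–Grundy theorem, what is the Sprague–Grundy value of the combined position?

0

Heap A, S = {1, 2, 5}:
n :  0  1  2  3  4  5  6  7  8  9 10 11 12 13 14 15 16
G :  0  1  2  0  1  2  0  1  2  0  1  2  0  1  2  0  1
G_A(16) = 1.
Heap B, S = {1, 2, 3, 5, 8}:
n :  0  1  2  3  4  5  6  7  8  9 10 11
G :  0  1  2  3  0  1  2  3  4  5  0  1
G_B(11) = 1.
Combined Grundy value = 1 ⊕ 1 = 0.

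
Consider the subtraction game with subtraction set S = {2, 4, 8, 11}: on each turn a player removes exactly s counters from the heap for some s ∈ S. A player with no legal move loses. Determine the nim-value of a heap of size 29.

2

n :  0  1  2  3  4  5  6  7  8  9 10 11 12 13 14 15 16 17 18 19 20 21 22 23 24 25 26 27 28 29
G :  0  0  1  1  2  2  0  0  1  1  2  2  3  0  4  1  0  2  1  0  2  1  0  2  1  0  2  1  0  2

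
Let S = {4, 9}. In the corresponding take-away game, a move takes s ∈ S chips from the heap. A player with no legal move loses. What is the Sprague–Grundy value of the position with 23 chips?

n :  0  1  2  3  4  5  6  7  8  9 10 11 12 13 14 15 16 17 18 19 20 21 22 23
G :  0  0  0  0  1  1  1  1  0  2  2  2  1  0  0  0  0  1  1  1  1  0  2  2

2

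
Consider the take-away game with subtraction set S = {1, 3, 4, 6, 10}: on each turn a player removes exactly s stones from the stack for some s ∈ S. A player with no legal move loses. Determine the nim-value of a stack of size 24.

1

n :  0  1  2  3  4  5  6  7  8  9 10 11 12 13 14 15 16 17 18 19 20 21 22 23 24
G :  0  1  0  1  2  3  2  0  1  0  1  2  3  2  0  1  0  1  2  3  2  0  1  0  1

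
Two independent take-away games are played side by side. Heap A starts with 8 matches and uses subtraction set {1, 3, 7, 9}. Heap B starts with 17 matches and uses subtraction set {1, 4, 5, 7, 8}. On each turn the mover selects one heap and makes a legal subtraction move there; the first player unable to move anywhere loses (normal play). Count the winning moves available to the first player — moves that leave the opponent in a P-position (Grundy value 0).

Heap A, S = {1, 3, 7, 9}:
n : 0 1 2 3 4 5 6 7 8
G : 0 1 0 1 0 1 0 1 0
G_A(8) = 0.
Heap B, S = {1, 4, 5, 7, 8}:
G(0) = 0
G(1) = mex{0} = 1
G(2) = mex{1} = 0
G(3) = mex{0} = 1
G(4) = mex{1,0} = 2
G(5) = mex{2,1,0} = 3
G(6) = mex{3,0,1} = 2
G(7) = mex{2,1,0,0} = 3
G(8) = mex{3,2,1,1,0} = 4
G(9) = mex{4,3,2,0,1} = 5
G(10) = mex{5,2,3,1,0} = 4
G(11) = mex{4,3,2,2,1} = 0
G(12) = mex{0,4,3,3,2} = 1
G(13) = mex{1,5,4,2,3} = 0
G(14) = mex{0,4,5,3,2} = 1
G(15) = mex{1,0,4,4,3} = 2
G(16) = mex{2,1,0,5,4} = 3
G(17) = mex{3,0,1,4,5} = 2
G_B(17) = 2.
Combined Grundy value = 0 ⊕ 2 = 2.
A winning move leaves total XOR = 0, i.e. changes one component's Grundy value g to g ⊕ X where X is the current total.
Heap A: need g' = 0⊕2 = 2. Options: 8−1→G=1, 8−3→G=1, 8−7→G=1. Hits: 0.
Heap B: need g' = 2⊕2 = 0. Options: 17−1→G=3, 17−4→G=0, 17−5→G=1, 17−7→G=4, 17−8→G=5. Hits: 1.

1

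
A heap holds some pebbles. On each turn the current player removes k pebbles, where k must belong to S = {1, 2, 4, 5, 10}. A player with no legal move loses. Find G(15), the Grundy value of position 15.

n :  0  1  2  3  4  5  6  7  8  9 10 11 12 13 14 15
G :  0  1  2  0  1  2  0  1  2  0  1  2  0  1  2  0

0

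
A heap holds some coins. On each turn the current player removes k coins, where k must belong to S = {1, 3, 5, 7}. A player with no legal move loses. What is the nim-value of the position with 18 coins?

0

n :  0  1  2  3  4  5  6  7  8  9 10 11 12 13 14 15 16 17 18
G :  0  1  0  1  0  1  0  1  0  1  0  1  0  1  0  1  0  1  0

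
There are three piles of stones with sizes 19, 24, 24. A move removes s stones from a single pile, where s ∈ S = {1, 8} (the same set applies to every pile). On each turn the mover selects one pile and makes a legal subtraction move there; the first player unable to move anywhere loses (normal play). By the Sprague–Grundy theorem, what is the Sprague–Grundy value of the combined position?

All piles use S = {1, 8}:
n :  0  1  2  3  4  5  6  7  8  9 10 11 12 13 14 15 16 17 18 19 20 21 22 23 24
G :  0  1  0  1  0  1  0  1  2  0  1  0  1  0  1  0  1  2  0  1  0  1  0  1  0
Pile A: G(19) = 1.
Pile B: G(24) = 0.
Pile C: G(24) = 0.
Combined Grundy value = 1 ⊕ 0 ⊕ 0 = 1.

1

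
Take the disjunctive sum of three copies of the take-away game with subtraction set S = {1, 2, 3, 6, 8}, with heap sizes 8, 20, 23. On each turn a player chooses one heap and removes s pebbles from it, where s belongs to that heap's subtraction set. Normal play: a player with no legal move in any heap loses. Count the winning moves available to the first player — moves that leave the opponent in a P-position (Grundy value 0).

1

All heaps use S = {1, 2, 3, 6, 8}:
G(0) = 0
G(1) = mex{0} = 1
G(2) = mex{1,0} = 2
G(3) = mex{2,1,0} = 3
G(4) = mex{3,2,1} = 0
G(5) = mex{0,3,2} = 1
G(6) = mex{1,0,3,0} = 2
G(7) = mex{2,1,0,1} = 3
G(8) = mex{3,2,1,2,0} = 4
G(9) = mex{4,3,2,3,1} = 0
G(10) = mex{0,4,3,0,2} = 1
G(11) = mex{1,0,4,1,3} = 2
G(12) = mex{2,1,0,2,0} = 3
G(13) = mex{3,2,1,3,1} = 0
G(14) = mex{0,3,2,4,2} = 1
G(15) = mex{1,0,3,0,3} = 2
G(16) = mex{2,1,0,1,4} = 3
G(17) = mex{3,2,1,2,0} = 4
G(18) = mex{4,3,2,3,1} = 0
G(19) = mex{0,4,3,0,2} = 1
G(20) = mex{1,0,4,1,3} = 2
G(21) = mex{2,1,0,2,0} = 3
G(22) = mex{3,2,1,3,1} = 0
G(23) = mex{0,3,2,4,2} = 1
Heap A: G(8) = 4.
Heap B: G(20) = 2.
Heap C: G(23) = 1.
Combined Grundy value = 4 ⊕ 2 ⊕ 1 = 7.
A winning move leaves total XOR = 0, i.e. changes one component's Grundy value g to g ⊕ X where X is the current total.
Heap A: need g' = 4⊕7 = 3. Options: 8−1→G=3, 8−2→G=2, 8−3→G=1, 8−6→G=2, 8−8→G=0. Hits: 1.
Heap B: need g' = 2⊕7 = 5. Options: 20−1→G=1, 20−2→G=0, 20−3→G=4, 20−6→G=1, 20−8→G=3. Hits: 0.
Heap C: need g' = 1⊕7 = 6. Options: 23−1→G=0, 23−2→G=3, 23−3→G=2, 23−6→G=4, 23−8→G=2. Hits: 0.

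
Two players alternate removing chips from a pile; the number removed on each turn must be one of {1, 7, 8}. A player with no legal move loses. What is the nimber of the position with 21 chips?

G(0) = 0
G(1) = mex{0} = 1
G(2) = mex{1} = 0
G(3) = mex{0} = 1
G(4) = mex{1} = 0
G(5) = mex{0} = 1
G(6) = mex{1} = 0
G(7) = mex{0,0} = 1
G(8) = mex{1,1,0} = 2
G(9) = mex{2,0,1} = 3
G(10) = mex{3,1,0} = 2
G(11) = mex{2,0,1} = 3
G(12) = mex{3,1,0} = 2
G(13) = mex{2,0,1} = 3
G(14) = mex{3,1,0} = 2
G(15) = mex{2,2,1} = 0
G(16) = mex{0,3,2} = 1
G(17) = mex{1,2,3} = 0
G(18) = mex{0,3,2} = 1
G(19) = mex{1,2,3} = 0
G(20) = mex{0,3,2} = 1
G(21) = mex{1,2,3} = 0

0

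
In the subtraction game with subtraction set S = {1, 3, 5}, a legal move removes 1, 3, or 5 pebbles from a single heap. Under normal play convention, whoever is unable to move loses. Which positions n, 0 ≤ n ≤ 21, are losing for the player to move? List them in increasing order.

0, 2, 4, 6, 8, 10, 12, 14, 16, 18, 20

n :  0  1  2  3  4  5  6  7  8  9 10 11 12 13 14 15 16 17 18 19 20 21
G :  0  1  0  1  0  1  0  1  0  1  0  1  0  1  0  1  0  1  0  1  0  1
P-positions are exactly the n with G(n) = 0.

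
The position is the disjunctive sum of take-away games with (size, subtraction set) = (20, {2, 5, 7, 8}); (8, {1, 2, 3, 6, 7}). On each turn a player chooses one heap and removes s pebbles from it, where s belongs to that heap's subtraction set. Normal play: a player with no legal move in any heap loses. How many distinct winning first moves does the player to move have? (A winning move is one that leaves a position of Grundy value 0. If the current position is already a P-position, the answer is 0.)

Heap A, S = {2, 5, 7, 8}:
n :  0  1  2  3  4  5  6  7  8  9 10 11 12 13 14 15 16 17 18 19 20
G :  0  0  1  1  0  2  1  3  2  2  0  3  1  0  0  1  1  3  2  2  3
G_A(20) = 3.
Heap B, S = {1, 2, 3, 6, 7}:
G(0) = 0
G(1) = mex{0} = 1
G(2) = mex{1,0} = 2
G(3) = mex{2,1,0} = 3
G(4) = mex{3,2,1} = 0
G(5) = mex{0,3,2} = 1
G(6) = mex{1,0,3,0} = 2
G(7) = mex{2,1,0,1,0} = 3
G(8) = mex{3,2,1,2,1} = 0
G_B(8) = 0.
Combined Grundy value = 3 ⊕ 0 = 3.
A winning move leaves total XOR = 0, i.e. changes one component's Grundy value g to g ⊕ X where X is the current total.
Heap A: need g' = 3⊕3 = 0. Options: 20−2→G=2, 20−5→G=1, 20−7→G=0, 20−8→G=1. Hits: 1.
Heap B: need g' = 0⊕3 = 3. Options: 8−1→G=3, 8−2→G=2, 8−3→G=1, 8−6→G=2, 8−7→G=1. Hits: 1.

2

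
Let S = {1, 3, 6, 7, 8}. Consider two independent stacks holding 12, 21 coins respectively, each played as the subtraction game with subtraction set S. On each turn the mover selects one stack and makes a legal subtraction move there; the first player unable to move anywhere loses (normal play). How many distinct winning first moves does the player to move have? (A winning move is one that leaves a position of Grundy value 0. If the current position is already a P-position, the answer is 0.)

1

All stacks use S = {1, 3, 6, 7, 8}:
G(0) = 0
G(1) = mex{0} = 1
G(2) = mex{1} = 0
G(3) = mex{0,0} = 1
G(4) = mex{1,1} = 0
G(5) = mex{0,0} = 1
G(6) = mex{1,1,0} = 2
G(7) = mex{2,0,1,0} = 3
G(8) = mex{3,1,0,1,0} = 2
G(9) = mex{2,2,1,0,1} = 3
G(10) = mex{3,3,0,1,0} = 2
G(11) = mex{2,2,1,0,1} = 3
G(12) = mex{3,3,2,1,0} = 4
G(13) = mex{4,2,3,2,1} = 0
G(14) = mex{0,3,2,3,2} = 1
G(15) = mex{1,4,3,2,3} = 0
G(16) = mex{0,0,2,3,2} = 1
G(17) = mex{1,1,3,2,3} = 0
G(18) = mex{0,0,4,3,2} = 1
G(19) = mex{1,1,0,4,3} = 2
G(20) = mex{2,0,1,0,4} = 3
G(21) = mex{3,1,0,1,0} = 2
Stack A: G(12) = 4.
Stack B: G(21) = 2.
Combined Grundy value = 4 ⊕ 2 = 6.
A winning move leaves total XOR = 0, i.e. changes one component's Grundy value g to g ⊕ X where X is the current total.
Stack A: need g' = 4⊕6 = 2. Options: 12−1→G=3, 12−3→G=3, 12−6→G=2, 12−7→G=1, 12−8→G=0. Hits: 1.
Stack B: need g' = 2⊕6 = 4. Options: 21−1→G=3, 21−3→G=1, 21−6→G=0, 21−7→G=1, 21−8→G=0. Hits: 0.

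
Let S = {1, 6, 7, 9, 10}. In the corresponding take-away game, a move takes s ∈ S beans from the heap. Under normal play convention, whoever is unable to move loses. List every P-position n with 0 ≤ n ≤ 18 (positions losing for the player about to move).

n :  0  1  2  3  4  5  6  7  8  9 10 11 12 13 14 15 16 17 18
G :  0  1  0  1  0  1  2  3  2  3  2  3  4  5  4  0  1  0  1
P-positions are exactly the n with G(n) = 0.

0, 2, 4, 15, 17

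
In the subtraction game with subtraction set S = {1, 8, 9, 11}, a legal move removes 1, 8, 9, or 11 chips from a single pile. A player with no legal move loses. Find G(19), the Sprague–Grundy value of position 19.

n :  0  1  2  3  4  5  6  7  8  9 10 11 12 13 14 15 16 17 18 19
G :  0  1  0  1  0  1  0  1  2  3  2  3  2  3  2  3  0  1  0  1

1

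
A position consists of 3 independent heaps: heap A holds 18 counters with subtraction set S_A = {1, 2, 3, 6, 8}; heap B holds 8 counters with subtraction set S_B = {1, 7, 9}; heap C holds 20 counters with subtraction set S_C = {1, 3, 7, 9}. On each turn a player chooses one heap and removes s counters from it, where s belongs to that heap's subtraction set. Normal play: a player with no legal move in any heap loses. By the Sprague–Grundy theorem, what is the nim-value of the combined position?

0

Heap A, S = {1, 2, 3, 6, 8}:
G(0) = 0
G(1) = mex{0} = 1
G(2) = mex{1,0} = 2
G(3) = mex{2,1,0} = 3
G(4) = mex{3,2,1} = 0
G(5) = mex{0,3,2} = 1
G(6) = mex{1,0,3,0} = 2
G(7) = mex{2,1,0,1} = 3
G(8) = mex{3,2,1,2,0} = 4
G(9) = mex{4,3,2,3,1} = 0
G(10) = mex{0,4,3,0,2} = 1
G(11) = mex{1,0,4,1,3} = 2
G(12) = mex{2,1,0,2,0} = 3
G(13) = mex{3,2,1,3,1} = 0
G(14) = mex{0,3,2,4,2} = 1
G(15) = mex{1,0,3,0,3} = 2
G(16) = mex{2,1,0,1,4} = 3
G(17) = mex{3,2,1,2,0} = 4
G(18) = mex{4,3,2,3,1} = 0
G_A(18) = 0.
Heap B, S = {1, 7, 9}:
G(0) = 0
G(1) = mex{0} = 1
G(2) = mex{1} = 0
G(3) = mex{0} = 1
G(4) = mex{1} = 0
G(5) = mex{0} = 1
G(6) = mex{1} = 0
G(7) = mex{0,0} = 1
G(8) = mex{1,1} = 0
G_B(8) = 0.
Heap C, S = {1, 3, 7, 9}:
G(0) = 0
G(1) = mex{0} = 1
G(2) = mex{1} = 0
G(3) = mex{0,0} = 1
G(4) = mex{1,1} = 0
G(5) = mex{0,0} = 1
G(6) = mex{1,1} = 0
G(7) = mex{0,0,0} = 1
G(8) = mex{1,1,1} = 0
G(9) = mex{0,0,0,0} = 1
G(10) = mex{1,1,1,1} = 0
G(11) = mex{0,0,0,0} = 1
G(12) = mex{1,1,1,1} = 0
G(13) = mex{0,0,0,0} = 1
G(14) = mex{1,1,1,1} = 0
G(15) = mex{0,0,0,0} = 1
G(16) = mex{1,1,1,1} = 0
G(17) = mex{0,0,0,0} = 1
G(18) = mex{1,1,1,1} = 0
G(19) = mex{0,0,0,0} = 1
G(20) = mex{1,1,1,1} = 0
G_C(20) = 0.
Combined Grundy value = 0 ⊕ 0 ⊕ 0 = 0.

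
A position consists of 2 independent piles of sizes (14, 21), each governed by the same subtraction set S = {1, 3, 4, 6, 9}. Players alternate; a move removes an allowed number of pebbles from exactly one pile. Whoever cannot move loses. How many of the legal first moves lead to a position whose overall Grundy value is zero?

All piles use S = {1, 3, 4, 6, 9}:
n :  0  1  2  3  4  5  6  7  8  9 10 11 12 13 14 15 16 17 18 19 20 21
G :  0  1  0  1  2  3  2  0  1  4  3  2  0  1  0  1  2  3  2  0  1  4
Pile A: G(14) = 0.
Pile B: G(21) = 4.
Combined Grundy value = 0 ⊕ 4 = 4.
A winning move leaves total XOR = 0, i.e. changes one component's Grundy value g to g ⊕ X where X is the current total.
Pile A: need g' = 0⊕4 = 4. Options: 14−1→G=1, 14−3→G=2, 14−4→G=3, 14−6→G=1, 14−9→G=3. Hits: 0.
Pile B: need g' = 4⊕4 = 0. Options: 21−1→G=1, 21−3→G=2, 21−4→G=3, 21−6→G=1, 21−9→G=0. Hits: 1.

1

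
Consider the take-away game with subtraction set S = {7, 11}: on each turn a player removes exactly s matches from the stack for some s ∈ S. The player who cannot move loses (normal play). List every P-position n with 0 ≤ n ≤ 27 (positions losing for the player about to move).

G(0) = 0
G(1) = mex{} = 0
G(2) = mex{} = 0
G(3) = mex{} = 0
G(4) = mex{} = 0
G(5) = mex{} = 0
G(6) = mex{} = 0
G(7) = mex{0} = 1
G(8) = mex{0} = 1
G(9) = mex{0} = 1
G(10) = mex{0} = 1
G(11) = mex{0,0} = 1
G(12) = mex{0,0} = 1
G(13) = mex{0,0} = 1
G(14) = mex{1,0} = 2
G(15) = mex{1,0} = 2
G(16) = mex{1,0} = 2
G(17) = mex{1,0} = 2
G(18) = mex{1,1} = 0
G(19) = mex{1,1} = 0
G(20) = mex{1,1} = 0
G(21) = mex{2,1} = 0
G(22) = mex{2,1} = 0
G(23) = mex{2,1} = 0
G(24) = mex{2,1} = 0
G(25) = mex{0,2} = 1
G(26) = mex{0,2} = 1
G(27) = mex{0,2} = 1
P-positions are exactly the n with G(n) = 0.

0, 1, 2, 3, 4, 5, 6, 18, 19, 20, 21, 22, 23, 24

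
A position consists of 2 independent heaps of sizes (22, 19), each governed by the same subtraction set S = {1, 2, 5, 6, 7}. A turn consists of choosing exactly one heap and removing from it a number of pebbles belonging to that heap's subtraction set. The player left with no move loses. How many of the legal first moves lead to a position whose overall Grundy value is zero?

All heaps use S = {1, 2, 5, 6, 7}:
n :  0  1  2  3  4  5  6  7  8  9 10 11 12 13 14 15 16 17 18 19 20 21 22
G :  0  1  2  0  1  2  3  4  5  3  4  0  1  2  0  1  2  3  4  5  3  4  0
Heap A: G(22) = 0.
Heap B: G(19) = 5.
Combined Grundy value = 0 ⊕ 5 = 5.
A winning move leaves total XOR = 0, i.e. changes one component's Grundy value g to g ⊕ X where X is the current total.
Heap A: need g' = 0⊕5 = 5. Options: 22−1→G=4, 22−2→G=3, 22−5→G=3, 22−6→G=2, 22−7→G=1. Hits: 0.
Heap B: need g' = 5⊕5 = 0. Options: 19−1→G=4, 19−2→G=3, 19−5→G=0, 19−6→G=2, 19−7→G=1. Hits: 1.

1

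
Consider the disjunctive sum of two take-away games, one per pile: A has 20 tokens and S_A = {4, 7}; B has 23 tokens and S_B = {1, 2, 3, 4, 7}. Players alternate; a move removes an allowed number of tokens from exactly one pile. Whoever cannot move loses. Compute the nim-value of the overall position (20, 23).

1

Pile A, S = {4, 7}:
G(0) = 0
G(1) = mex{} = 0
G(2) = mex{} = 0
G(3) = mex{} = 0
G(4) = mex{0} = 1
G(5) = mex{0} = 1
G(6) = mex{0} = 1
G(7) = mex{0,0} = 1
G(8) = mex{1,0} = 2
G(9) = mex{1,0} = 2
G(10) = mex{1,0} = 2
G(11) = mex{1,1} = 0
G(12) = mex{2,1} = 0
G(13) = mex{2,1} = 0
G(14) = mex{2,1} = 0
G(15) = mex{0,2} = 1
G(16) = mex{0,2} = 1
G(17) = mex{0,2} = 1
G(18) = mex{0,0} = 1
G(19) = mex{1,0} = 2
G(20) = mex{1,0} = 2
G_A(20) = 2.
Pile B, S = {1, 2, 3, 4, 7}:
n :  0  1  2  3  4  5  6  7  8  9 10 11 12 13 14 15 16 17 18 19 20 21 22 23
G :  0  1  2  3  4  0  1  2  3  4  0  1  2  3  4  0  1  2  3  4  0  1  2  3
G_B(23) = 3.
Combined Grundy value = 2 ⊕ 3 = 1.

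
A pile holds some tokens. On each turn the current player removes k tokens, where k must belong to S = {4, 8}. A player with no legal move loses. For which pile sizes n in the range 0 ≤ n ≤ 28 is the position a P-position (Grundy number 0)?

n :  0  1  2  3  4  5  6  7  8  9 10 11 12 13 14 15 16 17 18 19 20 21 22 23 24 25 26 27 28
G :  0  0  0  0  1  1  1  1  2  2  2  2  0  0  0  0  1  1  1  1  2  2  2  2  0  0  0  0  1
P-positions are exactly the n with G(n) = 0.

0, 1, 2, 3, 12, 13, 14, 15, 24, 25, 26, 27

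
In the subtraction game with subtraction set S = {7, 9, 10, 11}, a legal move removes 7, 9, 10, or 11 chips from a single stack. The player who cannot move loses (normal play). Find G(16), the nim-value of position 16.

G(0) = 0
G(1) = mex{} = 0
G(2) = mex{} = 0
G(3) = mex{} = 0
G(4) = mex{} = 0
G(5) = mex{} = 0
G(6) = mex{} = 0
G(7) = mex{0} = 1
G(8) = mex{0} = 1
G(9) = mex{0,0} = 1
G(10) = mex{0,0,0} = 1
G(11) = mex{0,0,0,0} = 1
G(12) = mex{0,0,0,0} = 1
G(13) = mex{0,0,0,0} = 1
G(14) = mex{1,0,0,0} = 2
G(15) = mex{1,0,0,0} = 2
G(16) = mex{1,1,0,0} = 2

2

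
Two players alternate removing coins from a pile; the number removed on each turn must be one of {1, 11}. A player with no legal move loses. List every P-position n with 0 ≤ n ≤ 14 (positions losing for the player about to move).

G(0) = 0
G(1) = mex{0} = 1
G(2) = mex{1} = 0
G(3) = mex{0} = 1
G(4) = mex{1} = 0
G(5) = mex{0} = 1
G(6) = mex{1} = 0
G(7) = mex{0} = 1
G(8) = mex{1} = 0
G(9) = mex{0} = 1
G(10) = mex{1} = 0
G(11) = mex{0,0} = 1
G(12) = mex{1,1} = 0
G(13) = mex{0,0} = 1
G(14) = mex{1,1} = 0
P-positions are exactly the n with G(n) = 0.

0, 2, 4, 6, 8, 10, 12, 14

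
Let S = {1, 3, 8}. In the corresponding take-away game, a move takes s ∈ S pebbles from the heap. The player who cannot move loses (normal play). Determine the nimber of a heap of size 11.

G(0) = 0
G(1) = mex{0} = 1
G(2) = mex{1} = 0
G(3) = mex{0,0} = 1
G(4) = mex{1,1} = 0
G(5) = mex{0,0} = 1
G(6) = mex{1,1} = 0
G(7) = mex{0,0} = 1
G(8) = mex{1,1,0} = 2
G(9) = mex{2,0,1} = 3
G(10) = mex{3,1,0} = 2
G(11) = mex{2,2,1} = 0

0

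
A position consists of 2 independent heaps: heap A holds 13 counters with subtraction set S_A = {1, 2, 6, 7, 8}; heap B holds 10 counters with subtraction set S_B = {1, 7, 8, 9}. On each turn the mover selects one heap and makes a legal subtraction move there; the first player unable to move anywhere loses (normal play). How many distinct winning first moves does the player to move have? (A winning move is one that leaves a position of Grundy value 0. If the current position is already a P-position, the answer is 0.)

Heap A, S = {1, 2, 6, 7, 8}:
n :  0  1  2  3  4  5  6  7  8  9 10 11 12 13
G :  0  1  2  0  1  2  3  4  5  3  4  5  0  1
G_A(13) = 1.
Heap B, S = {1, 7, 8, 9}:
n :  0  1  2  3  4  5  6  7  8  9 10
G :  0  1  0  1  0  1  0  1  2  3  2
G_B(10) = 2.
Combined Grundy value = 1 ⊕ 2 = 3.
A winning move leaves total XOR = 0, i.e. changes one component's Grundy value g to g ⊕ X where X is the current total.
Heap A: need g' = 1⊕3 = 2. Options: 13−1→G=0, 13−2→G=5, 13−6→G=4, 13−7→G=3, 13−8→G=2. Hits: 1.
Heap B: need g' = 2⊕3 = 1. Options: 10−1→G=3, 10−7→G=1, 10−8→G=0, 10−9→G=1. Hits: 2.

3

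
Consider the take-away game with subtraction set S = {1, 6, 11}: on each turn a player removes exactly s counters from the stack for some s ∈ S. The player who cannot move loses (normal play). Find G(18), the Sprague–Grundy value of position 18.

2

G(0) = 0
G(1) = mex{0} = 1
G(2) = mex{1} = 0
G(3) = mex{0} = 1
G(4) = mex{1} = 0
G(5) = mex{0} = 1
G(6) = mex{1,0} = 2
G(7) = mex{2,1} = 0
G(8) = mex{0,0} = 1
G(9) = mex{1,1} = 0
G(10) = mex{0,0} = 1
G(11) = mex{1,1,0} = 2
G(12) = mex{2,2,1} = 0
G(13) = mex{0,0,0} = 1
G(14) = mex{1,1,1} = 0
G(15) = mex{0,0,0} = 1
G(16) = mex{1,1,1} = 0
G(17) = mex{0,2,2} = 1
G(18) = mex{1,0,0} = 2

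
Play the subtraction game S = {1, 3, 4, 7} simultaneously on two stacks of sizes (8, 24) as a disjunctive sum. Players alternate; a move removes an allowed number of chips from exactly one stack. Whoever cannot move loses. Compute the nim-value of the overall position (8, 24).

All stacks use S = {1, 3, 4, 7}:
G(0) = 0
G(1) = mex{0} = 1
G(2) = mex{1} = 0
G(3) = mex{0,0} = 1
G(4) = mex{1,1,0} = 2
G(5) = mex{2,0,1} = 3
G(6) = mex{3,1,0} = 2
G(7) = mex{2,2,1,0} = 3
G(8) = mex{3,3,2,1} = 0
G(9) = mex{0,2,3,0} = 1
G(10) = mex{1,3,2,1} = 0
G(11) = mex{0,0,3,2} = 1
G(12) = mex{1,1,0,3} = 2
G(13) = mex{2,0,1,2} = 3
G(14) = mex{3,1,0,3} = 2
G(15) = mex{2,2,1,0} = 3
G(16) = mex{3,3,2,1} = 0
G(17) = mex{0,2,3,0} = 1
G(18) = mex{1,3,2,1} = 0
G(19) = mex{0,0,3,2} = 1
G(20) = mex{1,1,0,3} = 2
G(21) = mex{2,0,1,2} = 3
G(22) = mex{3,1,0,3} = 2
G(23) = mex{2,2,1,0} = 3
G(24) = mex{3,3,2,1} = 0
Stack A: G(8) = 0.
Stack B: G(24) = 0.
Combined Grundy value = 0 ⊕ 0 = 0.

0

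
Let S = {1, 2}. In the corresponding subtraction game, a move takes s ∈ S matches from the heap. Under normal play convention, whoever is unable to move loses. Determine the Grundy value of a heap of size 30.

n :  0  1  2  3  4  5  6  7  8  9 10 11 12 13 14 15 16 17 18 19 20 21 22 23 24 25 26 27 28 29 30
G :  0  1  2  0  1  2  0  1  2  0  1  2  0  1  2  0  1  2  0  1  2  0  1  2  0  1  2  0  1  2  0

0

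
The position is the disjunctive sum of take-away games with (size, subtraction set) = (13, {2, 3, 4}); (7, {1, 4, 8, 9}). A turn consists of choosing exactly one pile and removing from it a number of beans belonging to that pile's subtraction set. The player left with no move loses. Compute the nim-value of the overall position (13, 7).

0

Pile A, S = {2, 3, 4}:
n :  0  1  2  3  4  5  6  7  8  9 10 11 12 13
G :  0  0  1  1  2  2  0  0  1  1  2  2  0  0
G_A(13) = 0.
Pile B, S = {1, 4, 8, 9}:
n : 0 1 2 3 4 5 6 7
G : 0 1 0 1 2 0 1 0
G_B(7) = 0.
Combined Grundy value = 0 ⊕ 0 = 0.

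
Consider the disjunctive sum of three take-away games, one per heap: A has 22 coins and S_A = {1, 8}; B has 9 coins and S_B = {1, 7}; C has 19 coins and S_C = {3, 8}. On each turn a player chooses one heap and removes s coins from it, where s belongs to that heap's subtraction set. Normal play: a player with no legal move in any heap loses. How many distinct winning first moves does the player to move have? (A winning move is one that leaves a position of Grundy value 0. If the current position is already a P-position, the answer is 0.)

1

Heap A, S = {1, 8}:
G(0) = 0
G(1) = mex{0} = 1
G(2) = mex{1} = 0
G(3) = mex{0} = 1
G(4) = mex{1} = 0
G(5) = mex{0} = 1
G(6) = mex{1} = 0
G(7) = mex{0} = 1
G(8) = mex{1,0} = 2
G(9) = mex{2,1} = 0
G(10) = mex{0,0} = 1
G(11) = mex{1,1} = 0
G(12) = mex{0,0} = 1
G(13) = mex{1,1} = 0
G(14) = mex{0,0} = 1
G(15) = mex{1,1} = 0
G(16) = mex{0,2} = 1
G(17) = mex{1,0} = 2
G(18) = mex{2,1} = 0
G(19) = mex{0,0} = 1
G(20) = mex{1,1} = 0
G(21) = mex{0,0} = 1
G(22) = mex{1,1} = 0
G_A(22) = 0.
Heap B, S = {1, 7}:
n : 0 1 2 3 4 5 6 7 8 9
G : 0 1 0 1 0 1 0 1 0 1
G_B(9) = 1.
Heap C, S = {3, 8}:
G(0) = 0
G(1) = mex{} = 0
G(2) = mex{} = 0
G(3) = mex{0} = 1
G(4) = mex{0} = 1
G(5) = mex{0} = 1
G(6) = mex{1} = 0
G(7) = mex{1} = 0
G(8) = mex{1,0} = 2
G(9) = mex{0,0} = 1
G(10) = mex{0,0} = 1
G(11) = mex{2,1} = 0
G(12) = mex{1,1} = 0
G(13) = mex{1,1} = 0
G(14) = mex{0,0} = 1
G(15) = mex{0,0} = 1
G(16) = mex{0,2} = 1
G(17) = mex{1,1} = 0
G(18) = mex{1,1} = 0
G(19) = mex{1,0} = 2
G_C(19) = 2.
Combined Grundy value = 0 ⊕ 1 ⊕ 2 = 3.
A winning move leaves total XOR = 0, i.e. changes one component's Grundy value g to g ⊕ X where X is the current total.
Heap A: need g' = 0⊕3 = 3. Options: 22−1→G=1, 22−8→G=1. Hits: 0.
Heap B: need g' = 1⊕3 = 2. Options: 9−1→G=0, 9−7→G=0. Hits: 0.
Heap C: need g' = 2⊕3 = 1. Options: 19−3→G=1, 19−8→G=0. Hits: 1.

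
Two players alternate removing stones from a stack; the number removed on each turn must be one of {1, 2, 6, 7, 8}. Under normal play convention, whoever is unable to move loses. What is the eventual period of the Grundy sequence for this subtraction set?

12

n :  0  1  2  3  4  5  6  7  8  9 10 11 12 13 14 15 16 17 18 19 20 21 22 23 24 25
G :  0  1  2  0  1  2  3  4  5  3  4  5  0  1  2  0  1  2  3  4  5  3  4  5  0  1
G(n+12) = G(n) holds for n = 0,…,7 (a full window of length max(S) = 8), so the sequence is purely periodic with period 12.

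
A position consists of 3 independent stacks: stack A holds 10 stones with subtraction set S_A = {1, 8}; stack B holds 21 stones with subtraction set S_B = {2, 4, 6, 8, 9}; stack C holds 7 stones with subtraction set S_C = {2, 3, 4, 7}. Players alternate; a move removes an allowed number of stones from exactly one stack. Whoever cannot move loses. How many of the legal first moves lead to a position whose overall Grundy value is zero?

Stack A, S = {1, 8}:
G(0) = 0
G(1) = mex{0} = 1
G(2) = mex{1} = 0
G(3) = mex{0} = 1
G(4) = mex{1} = 0
G(5) = mex{0} = 1
G(6) = mex{1} = 0
G(7) = mex{0} = 1
G(8) = mex{1,0} = 2
G(9) = mex{2,1} = 0
G(10) = mex{0,0} = 1
G_A(10) = 1.
Stack B, S = {2, 4, 6, 8, 9}:
n :  0  1  2  3  4  5  6  7  8  9 10 11 12 13 14 15 16 17 18 19 20 21
G :  0  0  1  1  2  2  3  3  4  4  5  0  0  1  1  2  2  3  3  4  4  5
G_B(21) = 5.
Stack C, S = {2, 3, 4, 7}:
G(0) = 0
G(1) = mex{} = 0
G(2) = mex{0} = 1
G(3) = mex{0,0} = 1
G(4) = mex{1,0,0} = 2
G(5) = mex{1,1,0} = 2
G(6) = mex{2,1,1} = 0
G(7) = mex{2,2,1,0} = 3
G_C(7) = 3.
Combined Grundy value = 1 ⊕ 5 ⊕ 3 = 7.
A winning move leaves total XOR = 0, i.e. changes one component's Grundy value g to g ⊕ X where X is the current total.
Stack A: need g' = 1⊕7 = 6. Options: 10−1→G=0, 10−8→G=0. Hits: 0.
Stack B: need g' = 5⊕7 = 2. Options: 21−2→G=4, 21−4→G=3, 21−6→G=2, 21−8→G=1, 21−9→G=0. Hits: 1.
Stack C: need g' = 3⊕7 = 4. Options: 7−2→G=2, 7−3→G=2, 7−4→G=1, 7−7→G=0. Hits: 0.

1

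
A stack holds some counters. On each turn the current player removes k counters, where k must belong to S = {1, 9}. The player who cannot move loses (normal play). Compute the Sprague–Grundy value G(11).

G(0) = 0
G(1) = mex{0} = 1
G(2) = mex{1} = 0
G(3) = mex{0} = 1
G(4) = mex{1} = 0
G(5) = mex{0} = 1
G(6) = mex{1} = 0
G(7) = mex{0} = 1
G(8) = mex{1} = 0
G(9) = mex{0,0} = 1
G(10) = mex{1,1} = 0
G(11) = mex{0,0} = 1

1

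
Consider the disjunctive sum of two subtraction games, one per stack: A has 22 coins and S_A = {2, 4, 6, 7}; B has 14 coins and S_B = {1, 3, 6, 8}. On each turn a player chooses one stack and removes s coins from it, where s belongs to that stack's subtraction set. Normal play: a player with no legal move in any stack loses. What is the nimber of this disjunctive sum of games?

3

Stack A, S = {2, 4, 6, 7}:
n :  0  1  2  3  4  5  6  7  8  9 10 11 12 13 14 15 16 17 18 19 20 21 22
G :  0  0  1  1  2  2  3  3  4  0  0  1  1  2  2  3  3  4  0  0  1  1  2
G_A(22) = 2.
Stack B, S = {1, 3, 6, 8}:
G(0) = 0
G(1) = mex{0} = 1
G(2) = mex{1} = 0
G(3) = mex{0,0} = 1
G(4) = mex{1,1} = 0
G(5) = mex{0,0} = 1
G(6) = mex{1,1,0} = 2
G(7) = mex{2,0,1} = 3
G(8) = mex{3,1,0,0} = 2
G(9) = mex{2,2,1,1} = 0
G(10) = mex{0,3,0,0} = 1
G(11) = mex{1,2,1,1} = 0
G(12) = mex{0,0,2,0} = 1
G(13) = mex{1,1,3,1} = 0
G(14) = mex{0,0,2,2} = 1
G_B(14) = 1.
Combined Grundy value = 2 ⊕ 1 = 3.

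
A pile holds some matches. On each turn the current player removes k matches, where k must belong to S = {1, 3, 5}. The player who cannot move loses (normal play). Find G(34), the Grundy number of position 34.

0

G(0) = 0
G(1) = mex{0} = 1
G(2) = mex{1} = 0
G(3) = mex{0,0} = 1
G(4) = mex{1,1} = 0
G(5) = mex{0,0,0} = 1
G(6) = mex{1,1,1} = 0
G(7) = mex{0,0,0} = 1
G(8) = mex{1,1,1} = 0
G(9) = mex{0,0,0} = 1
G(10) = mex{1,1,1} = 0
G(11) = mex{0,0,0} = 1
G(12) = mex{1,1,1} = 0
G(13) = mex{0,0,0} = 1
G(14) = mex{1,1,1} = 0
G(15) = mex{0,0,0} = 1
G(16) = mex{1,1,1} = 0
G(17) = mex{0,0,0} = 1
G(18) = mex{1,1,1} = 0
G(19) = mex{0,0,0} = 1
G(20) = mex{1,1,1} = 0
G(21) = mex{0,0,0} = 1
G(22) = mex{1,1,1} = 0
G(23) = mex{0,0,0} = 1
G(24) = mex{1,1,1} = 0
G(25) = mex{0,0,0} = 1
G(26) = mex{1,1,1} = 0
G(27) = mex{0,0,0} = 1
G(28) = mex{1,1,1} = 0
G(29) = mex{0,0,0} = 1
G(30) = mex{1,1,1} = 0
G(31) = mex{0,0,0} = 1
G(32) = mex{1,1,1} = 0
G(33) = mex{0,0,0} = 1
G(34) = mex{1,1,1} = 0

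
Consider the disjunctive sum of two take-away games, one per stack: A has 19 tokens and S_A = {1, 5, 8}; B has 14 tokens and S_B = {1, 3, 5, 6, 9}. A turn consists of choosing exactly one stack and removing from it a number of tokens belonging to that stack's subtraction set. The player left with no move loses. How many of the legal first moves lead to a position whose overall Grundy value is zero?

0

Stack A, S = {1, 5, 8}:
G(0) = 0
G(1) = mex{0} = 1
G(2) = mex{1} = 0
G(3) = mex{0} = 1
G(4) = mex{1} = 0
G(5) = mex{0,0} = 1
G(6) = mex{1,1} = 0
G(7) = mex{0,0} = 1
G(8) = mex{1,1,0} = 2
G(9) = mex{2,0,1} = 3
G(10) = mex{3,1,0} = 2
G(11) = mex{2,0,1} = 3
G(12) = mex{3,1,0} = 2
G(13) = mex{2,2,1} = 0
G(14) = mex{0,3,0} = 1
G(15) = mex{1,2,1} = 0
G(16) = mex{0,3,2} = 1
G(17) = mex{1,2,3} = 0
G(18) = mex{0,0,2} = 1
G(19) = mex{1,1,3} = 0
G_A(19) = 0.
Stack B, S = {1, 3, 5, 6, 9}:
G(0) = 0
G(1) = mex{0} = 1
G(2) = mex{1} = 0
G(3) = mex{0,0} = 1
G(4) = mex{1,1} = 0
G(5) = mex{0,0,0} = 1
G(6) = mex{1,1,1,0} = 2
G(7) = mex{2,0,0,1} = 3
G(8) = mex{3,1,1,0} = 2
G(9) = mex{2,2,0,1,0} = 3
G(10) = mex{3,3,1,0,1} = 2
G(11) = mex{2,2,2,1,0} = 3
G(12) = mex{3,3,3,2,1} = 0
G(13) = mex{0,2,2,3,0} = 1
G(14) = mex{1,3,3,2,1} = 0
G_B(14) = 0.
Combined Grundy value = 0 ⊕ 0 = 0.
A winning move leaves total XOR = 0, i.e. changes one component's Grundy value g to g ⊕ X where X is the current total.
Stack A: target g' = 0⊕0 = 0, but every legal move changes the Grundy value (mex property), so 0 moves.
Stack B: target g' = 0⊕0 = 0, but every legal move changes the Grundy value (mex property), so 0 moves.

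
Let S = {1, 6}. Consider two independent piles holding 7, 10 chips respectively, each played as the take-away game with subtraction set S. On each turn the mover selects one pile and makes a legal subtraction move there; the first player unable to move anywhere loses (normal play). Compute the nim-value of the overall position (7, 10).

All piles use S = {1, 6}:
n :  0  1  2  3  4  5  6  7  8  9 10
G :  0  1  0  1  0  1  2  0  1  0  1
Pile A: G(7) = 0.
Pile B: G(10) = 1.
Combined Grundy value = 0 ⊕ 1 = 1.

1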